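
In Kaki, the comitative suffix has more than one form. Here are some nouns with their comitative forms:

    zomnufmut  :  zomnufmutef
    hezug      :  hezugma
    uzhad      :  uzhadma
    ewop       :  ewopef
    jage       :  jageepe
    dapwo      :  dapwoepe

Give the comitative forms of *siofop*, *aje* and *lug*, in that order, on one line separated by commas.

siofopef, ajeepe, lugma

The alternation tracks the final sound of the stem — -ef when the stem ends in a voiceless consonant (*zomnufmut*, *ewop*); -ma when the stem ends in a voiced consonant (*hezug*, *uzhad*); -epe when the stem ends in a vowel (*jage*, *dapwo*).
*siofop* — final sound /p/ (a voiceless consonant) → -ef → *siofopef*.
The final sound of *aje* is /e/, which is a vowel, so the suffix is -epe, giving *ajeepe*.
The final sound of *lug* is /g/, which is a voiced consonant, so the suffix is -ma, giving *lugma*.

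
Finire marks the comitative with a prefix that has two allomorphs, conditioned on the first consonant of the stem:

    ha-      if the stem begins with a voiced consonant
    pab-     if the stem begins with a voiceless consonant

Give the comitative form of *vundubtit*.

havundubtit

*vundubtit*: first consonant = /v/, voiced → ha- → *havundubtit*.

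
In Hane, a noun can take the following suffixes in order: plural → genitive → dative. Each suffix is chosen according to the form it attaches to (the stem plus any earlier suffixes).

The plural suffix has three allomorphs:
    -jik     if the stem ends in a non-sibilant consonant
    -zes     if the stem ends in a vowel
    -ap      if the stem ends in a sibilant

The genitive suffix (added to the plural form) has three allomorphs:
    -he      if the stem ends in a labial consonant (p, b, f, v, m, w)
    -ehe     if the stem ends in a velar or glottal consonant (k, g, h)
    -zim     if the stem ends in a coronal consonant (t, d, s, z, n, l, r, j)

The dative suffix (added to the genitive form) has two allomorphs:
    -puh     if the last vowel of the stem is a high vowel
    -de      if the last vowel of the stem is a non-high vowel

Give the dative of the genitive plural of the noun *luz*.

*luz*: final sound = /z/, a sibilant → -ap → *luzap*.
The final consonant of the plural form *luzap* is /p/, which is labial, so the genitive suffix is -he, giving *luzaphe*.
The genitive form *luzaphe*: last vowel = /e/, a non-high vowel → -de → *luzaphede*.

luzaphede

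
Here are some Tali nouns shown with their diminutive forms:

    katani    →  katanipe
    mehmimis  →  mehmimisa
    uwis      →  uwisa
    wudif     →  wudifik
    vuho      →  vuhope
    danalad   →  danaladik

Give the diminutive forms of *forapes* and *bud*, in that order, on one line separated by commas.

The pattern is sibilance of the final sound: -a when the stem ends in a sibilant (*mehmimis*, *uwis*); -ik when the stem ends in a non-sibilant consonant (*wudif*, *danalad*); -pe when the stem ends in a vowel (*katani*, *vuho*).
*forapes*: final sound = /s/, a sibilant → -a → *forapesa*.
*bud*: final sound = /d/, a non-sibilant consonant → -ik → *budik*.

forapesa, budik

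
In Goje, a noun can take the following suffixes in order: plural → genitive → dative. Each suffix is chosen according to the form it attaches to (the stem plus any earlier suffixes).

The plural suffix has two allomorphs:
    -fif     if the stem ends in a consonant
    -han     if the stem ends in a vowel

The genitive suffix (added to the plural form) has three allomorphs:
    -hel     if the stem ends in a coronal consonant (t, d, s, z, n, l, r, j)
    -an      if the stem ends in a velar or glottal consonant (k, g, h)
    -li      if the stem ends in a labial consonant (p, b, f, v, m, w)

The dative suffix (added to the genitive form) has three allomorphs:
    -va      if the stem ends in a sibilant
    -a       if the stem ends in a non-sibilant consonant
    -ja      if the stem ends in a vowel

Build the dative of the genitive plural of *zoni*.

zonihanhela

The final sound of *zoni* is /i/, which is a vowel, so the plural suffix is -han, giving *zonihan*.
The plural form *zonihan* — final consonant /n/ (coronal) → -hel → *zonihanhel*.
The final sound of the genitive form *zonihanhel* is /l/, which is a non-sibilant consonant, so the dative suffix is -a, giving *zonihanhela*.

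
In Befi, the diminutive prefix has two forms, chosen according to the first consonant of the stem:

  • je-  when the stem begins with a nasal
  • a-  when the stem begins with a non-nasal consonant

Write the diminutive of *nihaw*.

jenihaw

The first consonant of *nihaw* is /n/, which is a nasal, so the prefix is je-, giving *jenihaw*.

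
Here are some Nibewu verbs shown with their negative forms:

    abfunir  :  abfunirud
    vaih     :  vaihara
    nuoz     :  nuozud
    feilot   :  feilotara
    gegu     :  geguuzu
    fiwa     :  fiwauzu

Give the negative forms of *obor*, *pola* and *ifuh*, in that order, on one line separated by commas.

oborud, polauzu, ifuhara

The suffix is conditioned by the final sound: -ara when the stem ends in a voiceless consonant (*vaih*, *feilot*); -ud when the stem ends in a voiced consonant (*abfunir*, *nuoz*); -uzu when the stem ends in a vowel (*gegu*, *fiwa*).
*obor* — final sound /r/ (a voiced consonant) → -ud → *oborud*.
*pola* — final sound /a/ (a vowel) → -uzu → *polauzu*.
Since the final sound of *ifuh* is /h/ (a voiceless consonant), it takes -ara, giving *ifuhara*.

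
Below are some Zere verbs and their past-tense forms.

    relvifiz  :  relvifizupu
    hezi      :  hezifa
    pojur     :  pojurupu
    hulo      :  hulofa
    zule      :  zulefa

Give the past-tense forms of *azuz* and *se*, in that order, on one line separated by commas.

Looking at the final sound of each stem: -upu when the stem ends in a consonant (*relvifiz*, *pojur*); -fa when the stem ends in a vowel (*hezi*, *hulo*, *zule*).
*azuz*: final sound = /z/, a consonant → -upu → *azuzupu*.
The final sound of *se* is /e/, which is a vowel, so the suffix is -fa, giving *sefa*.

azuzupu, sefa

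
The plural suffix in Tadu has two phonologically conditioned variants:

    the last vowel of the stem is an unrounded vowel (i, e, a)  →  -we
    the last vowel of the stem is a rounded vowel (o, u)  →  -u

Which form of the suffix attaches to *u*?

The last vowel of *u* is /u/, which is a rounded vowel, so the suffix is -u.

-u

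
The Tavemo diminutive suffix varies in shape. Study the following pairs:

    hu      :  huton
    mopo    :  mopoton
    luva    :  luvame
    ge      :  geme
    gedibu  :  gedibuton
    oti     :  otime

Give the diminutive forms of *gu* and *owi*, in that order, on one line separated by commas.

guton, owime

The alternation tracks the last vowel of the stem — -ton when the last vowel of the stem is a rounded vowel (*hu*, *mopo*, *gedibu*); -me when the last vowel of the stem is an unrounded vowel (*luva*, *ge*, *oti*).
*gu*: last vowel = /u/, a rounded vowel → -ton → *guton*.
*owi*: last vowel = /i/, an unrounded vowel → -me → *owime*.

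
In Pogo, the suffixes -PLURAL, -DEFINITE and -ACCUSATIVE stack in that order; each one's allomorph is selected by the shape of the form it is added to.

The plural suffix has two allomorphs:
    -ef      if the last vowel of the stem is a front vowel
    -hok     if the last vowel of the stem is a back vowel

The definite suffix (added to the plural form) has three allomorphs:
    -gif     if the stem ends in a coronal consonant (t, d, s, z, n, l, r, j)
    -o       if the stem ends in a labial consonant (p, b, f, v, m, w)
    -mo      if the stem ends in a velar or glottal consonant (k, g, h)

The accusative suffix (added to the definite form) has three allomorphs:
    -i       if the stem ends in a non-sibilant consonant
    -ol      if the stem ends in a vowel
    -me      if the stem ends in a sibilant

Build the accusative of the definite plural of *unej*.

unejefool

The last vowel of *unej* is /e/, which is a front vowel, so the plural suffix is -ef, giving *unejef*.
Since the final consonant of the plural form *unejef* is /f/ (labial), it takes -o, giving *unejefo*.
The definite form *unejefo* — final sound /o/ (a vowel) → -ol → *unejefool*.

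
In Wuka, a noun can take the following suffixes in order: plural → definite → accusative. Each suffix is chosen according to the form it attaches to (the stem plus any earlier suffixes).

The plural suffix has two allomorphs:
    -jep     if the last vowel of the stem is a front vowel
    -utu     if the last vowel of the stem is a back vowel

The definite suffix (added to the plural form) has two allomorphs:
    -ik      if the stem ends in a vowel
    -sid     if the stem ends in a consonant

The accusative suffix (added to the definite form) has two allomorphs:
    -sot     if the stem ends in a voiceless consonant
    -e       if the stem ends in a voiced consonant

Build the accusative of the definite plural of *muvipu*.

The last vowel of *muvipu* is /u/, which is a back vowel, so the plural suffix is -utu, giving *muvipuutu*.
The plural form *muvipuutu* — final sound /u/ (a vowel) → -ik → *muvipuutuik*.
The definite form *muvipuutuik*: final consonant = /k/, voiceless → -sot → *muvipuutuiksot*.

muvipuutuiksot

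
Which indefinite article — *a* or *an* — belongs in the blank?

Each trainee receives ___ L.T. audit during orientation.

an

The indefinite article is chosen by the initial *sound* of the following word, not its spelling.
The initialism *L.T.* is read letter by letter; the first letter, L, is pronounced /ɛl/, which begins with a vowel sound.
So the article is *an*: Each trainee receives an L.T. audit during orientation.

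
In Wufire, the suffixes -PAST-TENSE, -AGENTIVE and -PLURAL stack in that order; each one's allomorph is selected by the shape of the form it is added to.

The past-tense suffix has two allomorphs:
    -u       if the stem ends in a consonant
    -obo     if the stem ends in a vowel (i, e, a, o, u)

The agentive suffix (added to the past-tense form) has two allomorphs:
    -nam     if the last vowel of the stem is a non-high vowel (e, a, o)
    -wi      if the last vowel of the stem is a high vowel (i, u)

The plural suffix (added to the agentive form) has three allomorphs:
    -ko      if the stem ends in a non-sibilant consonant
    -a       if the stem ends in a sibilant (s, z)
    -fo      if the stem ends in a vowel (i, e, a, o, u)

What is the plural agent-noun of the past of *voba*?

vobaobonamko

*voba* — final sound /a/ (a vowel) → -obo → *vobaobo*.
The last vowel of the past-tense form *vobaobo* is /o/, which is a non-high vowel, so the agentive suffix is -nam, giving *vobaobonam*.
Since the final sound of the agentive form *vobaobonam* is /m/ (a non-sibilant consonant), it takes -ko, giving *vobaobonamko*.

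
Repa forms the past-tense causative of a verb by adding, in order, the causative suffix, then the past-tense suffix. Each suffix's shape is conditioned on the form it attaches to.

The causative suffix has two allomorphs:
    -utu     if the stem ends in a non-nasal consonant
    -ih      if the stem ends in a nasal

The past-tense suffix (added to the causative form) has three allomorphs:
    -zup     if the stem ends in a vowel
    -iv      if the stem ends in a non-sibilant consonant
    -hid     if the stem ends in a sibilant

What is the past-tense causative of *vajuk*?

vajukutuzup

The final consonant of *vajuk* is /k/, which is non-nasal, so the causative suffix is -utu, giving *vajukutu*.
The final sound of the causative form *vajukutu* is /u/, which is a vowel, so the past-tense suffix is -zup, giving *vajukutuzup*.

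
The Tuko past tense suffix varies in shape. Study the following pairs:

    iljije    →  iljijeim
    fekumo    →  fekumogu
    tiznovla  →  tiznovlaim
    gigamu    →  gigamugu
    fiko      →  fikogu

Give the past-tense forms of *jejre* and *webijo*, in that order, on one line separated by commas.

The pattern is rounding harmony: -gu when the last vowel of the stem is a rounded vowel (*fekumo*, *gigamu*, *fiko*); -im when the last vowel of the stem is an unrounded vowel (*iljije*, *tiznovla*).
The last vowel of *jejre* is /e/, which is an unrounded vowel, so the suffix is -im, giving *jejreim*.
The last vowel of *webijo* is /o/, which is a rounded vowel, so the suffix is -gu, giving *webijogu*.

jejreim, webijogu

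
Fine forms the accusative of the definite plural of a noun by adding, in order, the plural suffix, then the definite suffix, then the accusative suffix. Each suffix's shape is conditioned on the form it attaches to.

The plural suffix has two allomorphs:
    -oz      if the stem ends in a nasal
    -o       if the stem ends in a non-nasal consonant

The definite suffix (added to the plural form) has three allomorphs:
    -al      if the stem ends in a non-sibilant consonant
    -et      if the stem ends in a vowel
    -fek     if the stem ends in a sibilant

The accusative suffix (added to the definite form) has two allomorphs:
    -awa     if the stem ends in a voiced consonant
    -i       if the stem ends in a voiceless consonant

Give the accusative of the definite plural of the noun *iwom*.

*iwom* — final consonant /m/ (a nasal) → -oz → *iwomoz*.
The plural form *iwomoz* — final sound /z/ (a sibilant) → -fek → *iwomozfek*.
Since the final consonant of the definite form *iwomozfek* is /k/ (voiceless), it takes -i, giving *iwomozfeki*.

iwomozfeki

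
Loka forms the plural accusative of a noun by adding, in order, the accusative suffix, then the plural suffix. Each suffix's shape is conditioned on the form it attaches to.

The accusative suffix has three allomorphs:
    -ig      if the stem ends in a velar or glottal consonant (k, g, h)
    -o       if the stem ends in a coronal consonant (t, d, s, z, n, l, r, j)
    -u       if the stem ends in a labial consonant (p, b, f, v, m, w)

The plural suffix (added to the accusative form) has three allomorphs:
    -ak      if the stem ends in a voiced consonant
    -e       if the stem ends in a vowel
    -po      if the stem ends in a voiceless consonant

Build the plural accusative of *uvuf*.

*uvuf* — final consonant /f/ (labial) → -u → *uvufu*.
The accusative form *uvufu*: final sound = /u/, a vowel → -e → *uvufue*.

uvufue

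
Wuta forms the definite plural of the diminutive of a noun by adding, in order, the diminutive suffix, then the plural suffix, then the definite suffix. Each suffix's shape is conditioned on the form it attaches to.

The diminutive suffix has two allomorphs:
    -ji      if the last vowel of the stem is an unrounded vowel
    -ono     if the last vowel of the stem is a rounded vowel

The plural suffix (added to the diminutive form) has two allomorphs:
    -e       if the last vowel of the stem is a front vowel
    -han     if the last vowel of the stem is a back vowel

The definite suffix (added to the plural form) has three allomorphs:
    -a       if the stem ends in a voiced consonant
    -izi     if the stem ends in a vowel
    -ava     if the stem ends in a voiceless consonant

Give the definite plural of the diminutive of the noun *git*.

The last vowel of *git* is /i/, which is an unrounded vowel, so the diminutive suffix is -ji, giving *gitji*.
The diminutive form *gitji*: last vowel = /i/, a front vowel → -e → *gitjie*.
The plural form *gitjie*: final sound = /e/, a vowel → -izi → *gitjieizi*.

gitjieizi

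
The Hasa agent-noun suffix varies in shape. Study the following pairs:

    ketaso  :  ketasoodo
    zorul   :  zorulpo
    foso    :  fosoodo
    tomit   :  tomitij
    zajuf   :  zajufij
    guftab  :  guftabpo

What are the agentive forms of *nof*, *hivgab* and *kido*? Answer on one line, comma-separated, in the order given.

The alternation tracks the final sound of the stem — -ij when the stem ends in a voiceless consonant (*tomit*, *zajuf*); -po when the stem ends in a voiced consonant (*zorul*, *guftab*); -odo when the stem ends in a vowel (*ketaso*, *foso*).
*nof*: final sound = /f/, a voiceless consonant → -ij → *nofij*.
*hivgab*: final sound = /b/, a voiced consonant → -po → *hivgabpo*.
*kido* — final sound /o/ (a vowel) → -odo → *kidoodo*.

nofij, hivgabpo, kidoodo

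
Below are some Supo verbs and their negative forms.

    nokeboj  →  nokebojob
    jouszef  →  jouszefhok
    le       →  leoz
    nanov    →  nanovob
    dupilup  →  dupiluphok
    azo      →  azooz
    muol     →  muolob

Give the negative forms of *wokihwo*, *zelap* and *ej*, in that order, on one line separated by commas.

Looking at the final sound of each stem: -hok when the stem ends in a voiceless consonant (*jouszef*, *dupilup*); -ob when the stem ends in a voiced consonant (*nokeboj*, *nanov*, *muol*); -oz when the stem ends in a vowel (*le*, *azo*).
The final sound of *wokihwo* is /o/, which is a vowel, so the suffix is -oz, giving *wokihwooz*.
*zelap* — final sound /p/ (a voiceless consonant) → -hok → *zelaphok*.
*ej* — final sound /j/ (a voiced consonant) → -ob → *ejob*.

wokihwooz, zelaphok, ejob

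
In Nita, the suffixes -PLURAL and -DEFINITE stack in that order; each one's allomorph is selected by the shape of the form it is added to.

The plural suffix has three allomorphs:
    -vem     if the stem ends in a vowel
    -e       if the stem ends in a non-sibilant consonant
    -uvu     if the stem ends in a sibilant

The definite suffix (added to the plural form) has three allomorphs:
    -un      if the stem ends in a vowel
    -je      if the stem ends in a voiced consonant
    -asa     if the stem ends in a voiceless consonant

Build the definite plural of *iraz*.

*iraz* — final sound /z/ (a sibilant) → -uvu → *irazuvu*.
The final sound of the plural form *irazuvu* is /u/, which is a vowel, so the definite suffix is -un, giving *irazuvuun*.

irazuvuun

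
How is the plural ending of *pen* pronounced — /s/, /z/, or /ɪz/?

/z/

The stem *pen* ends in a voiced non-sibilant sound.
The plural suffix surfaces as /ɪz/ after sibilants, /s/ after other voiceless consonants, and /z/ after other voiced sounds.
So the plural -s on *pen* is pronounced /z/.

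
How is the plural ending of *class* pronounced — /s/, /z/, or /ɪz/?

The stem *class* ends in a sibilant (/s, z, ʃ, ʒ, tʃ, dʒ/).
The plural suffix surfaces as /ɪz/ after sibilants, /s/ after other voiceless consonants, and /z/ after other voiced sounds.
So the plural -s on *class* is pronounced /ɪz/.

/ɪz/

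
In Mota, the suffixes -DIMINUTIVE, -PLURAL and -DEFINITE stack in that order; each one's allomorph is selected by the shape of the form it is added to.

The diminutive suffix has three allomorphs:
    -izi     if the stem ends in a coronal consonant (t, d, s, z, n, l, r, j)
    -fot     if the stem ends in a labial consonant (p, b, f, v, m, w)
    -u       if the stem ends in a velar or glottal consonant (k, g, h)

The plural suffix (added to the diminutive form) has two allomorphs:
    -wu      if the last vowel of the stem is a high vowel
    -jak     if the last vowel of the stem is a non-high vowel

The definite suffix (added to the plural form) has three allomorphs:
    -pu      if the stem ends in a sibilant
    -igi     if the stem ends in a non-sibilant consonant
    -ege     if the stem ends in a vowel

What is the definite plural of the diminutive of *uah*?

uahuwuege

Since the final consonant of *uah* is /h/ (velar/glottal), it takes -u, giving *uahu*.
The diminutive form *uahu*: last vowel = /u/, a high vowel → -wu → *uahuwu*.
Since the final sound of the plural form *uahuwu* is /u/ (a vowel), it takes -ege, giving *uahuwuege*.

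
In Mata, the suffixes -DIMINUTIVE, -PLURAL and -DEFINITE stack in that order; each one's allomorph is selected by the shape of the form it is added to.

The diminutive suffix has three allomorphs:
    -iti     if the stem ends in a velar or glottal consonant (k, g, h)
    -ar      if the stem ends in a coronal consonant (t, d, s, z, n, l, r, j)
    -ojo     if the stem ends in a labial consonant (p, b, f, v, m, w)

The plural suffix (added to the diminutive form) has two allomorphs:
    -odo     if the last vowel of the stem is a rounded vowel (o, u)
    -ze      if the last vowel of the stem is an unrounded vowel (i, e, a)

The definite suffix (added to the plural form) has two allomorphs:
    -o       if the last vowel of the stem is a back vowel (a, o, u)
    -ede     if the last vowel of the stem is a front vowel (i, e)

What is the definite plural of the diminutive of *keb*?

kebojoodoo

*keb*: final consonant = /b/, labial → -ojo → *kebojo*.
The diminutive form *kebojo*: last vowel = /o/, a rounded vowel → -odo → *kebojoodo*.
Since the last vowel of the plural form *kebojoodo* is /o/ (a back vowel), it takes -o, giving *kebojoodoo*.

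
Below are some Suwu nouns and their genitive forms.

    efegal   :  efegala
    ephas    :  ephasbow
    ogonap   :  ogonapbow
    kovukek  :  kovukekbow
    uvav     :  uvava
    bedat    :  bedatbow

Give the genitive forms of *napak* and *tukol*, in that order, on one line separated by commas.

Looking at the final consonant of each stem: -bow when the stem ends in a voiceless consonant (*ephas*, *ogonap*, *kovukek*, *bedat*); -a when the stem ends in a voiced consonant (*efegal*, *uvav*).
Since the final consonant of *napak* is /k/ (voiceless), it takes -bow, giving *napakbow*.
Since the final consonant of *tukol* is /l/ (voiced), it takes -a, giving *tukola*.

napakbow, tukola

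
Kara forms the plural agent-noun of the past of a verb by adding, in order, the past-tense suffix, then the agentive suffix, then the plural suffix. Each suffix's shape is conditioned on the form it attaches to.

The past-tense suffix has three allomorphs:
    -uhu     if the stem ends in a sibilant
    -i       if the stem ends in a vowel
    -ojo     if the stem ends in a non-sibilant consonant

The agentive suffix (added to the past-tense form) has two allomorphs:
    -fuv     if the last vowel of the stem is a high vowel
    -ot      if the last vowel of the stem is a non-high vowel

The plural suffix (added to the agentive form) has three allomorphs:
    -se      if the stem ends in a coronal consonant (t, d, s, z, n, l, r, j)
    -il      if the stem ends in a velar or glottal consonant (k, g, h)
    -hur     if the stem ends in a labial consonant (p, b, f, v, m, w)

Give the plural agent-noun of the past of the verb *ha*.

The final sound of *ha* is /a/, which is a vowel, so the past-tense suffix is -i, giving *hai*.
Since the last vowel of the past-tense form *hai* is /i/ (a high vowel), it takes -fuv, giving *haifuv*.
Since the final consonant of the agentive form *haifuv* is /v/ (labial), it takes -hur, giving *haifuvhur*.

haifuvhur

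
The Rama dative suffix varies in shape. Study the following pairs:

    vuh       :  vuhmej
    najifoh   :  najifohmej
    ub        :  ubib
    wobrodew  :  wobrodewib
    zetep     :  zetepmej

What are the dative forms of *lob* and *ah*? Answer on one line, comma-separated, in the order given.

lobib, ahmej

The alternation tracks the final consonant of the stem — -mej when the stem ends in a voiceless consonant (*vuh*, *najifoh*, *zetep*); -ib when the stem ends in a voiced consonant (*ub*, *wobrodew*).
The final consonant of *lob* is /b/, which is voiced, so the suffix is -ib, giving *lobib*.
*ah* — final consonant /h/ (voiceless) → -mej → *ahmej*.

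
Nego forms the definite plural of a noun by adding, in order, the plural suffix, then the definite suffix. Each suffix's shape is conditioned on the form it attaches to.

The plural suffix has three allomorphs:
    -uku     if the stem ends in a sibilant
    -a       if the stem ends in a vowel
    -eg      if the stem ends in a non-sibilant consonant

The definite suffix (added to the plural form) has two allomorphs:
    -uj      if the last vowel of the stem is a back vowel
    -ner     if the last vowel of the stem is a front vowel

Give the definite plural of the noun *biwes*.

biwesukuuj

The final sound of *biwes* is /s/, which is a sibilant, so the plural suffix is -uku, giving *biwesuku*.
The last vowel of the plural form *biwesuku* is /u/, which is a back vowel, so the definite suffix is -uj, giving *biwesukuuj*.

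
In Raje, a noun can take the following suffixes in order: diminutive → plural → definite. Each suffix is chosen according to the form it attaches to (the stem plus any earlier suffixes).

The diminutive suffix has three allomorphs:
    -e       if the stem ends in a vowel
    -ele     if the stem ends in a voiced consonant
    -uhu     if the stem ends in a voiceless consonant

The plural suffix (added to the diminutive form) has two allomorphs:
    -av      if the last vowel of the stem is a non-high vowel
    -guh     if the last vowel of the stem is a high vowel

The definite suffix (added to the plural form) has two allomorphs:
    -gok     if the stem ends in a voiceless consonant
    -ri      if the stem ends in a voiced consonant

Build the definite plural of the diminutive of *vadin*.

*vadin* — final sound /n/ (a voiced consonant) → -ele → *vadinele*.
The diminutive form *vadinele* — last vowel /e/ (a non-high vowel) → -av → *vadineleav*.
The plural form *vadineleav* — final consonant /v/ (voiced) → -ri → *vadineleavri*.

vadineleavri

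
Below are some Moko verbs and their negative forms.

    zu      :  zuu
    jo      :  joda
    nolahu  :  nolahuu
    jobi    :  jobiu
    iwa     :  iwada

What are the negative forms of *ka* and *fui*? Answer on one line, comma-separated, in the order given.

The alternation tracks the last vowel of the stem — -u when the last vowel of the stem is a high vowel (*zu*, *nolahu*, *jobi*); -da when the last vowel of the stem is a non-high vowel (*jo*, *iwa*).
The last vowel of *ka* is /a/, which is a non-high vowel, so the suffix is -da, giving *kada*.
*fui* — last vowel /i/ (a high vowel) → -u → *fuiu*.

kada, fuiu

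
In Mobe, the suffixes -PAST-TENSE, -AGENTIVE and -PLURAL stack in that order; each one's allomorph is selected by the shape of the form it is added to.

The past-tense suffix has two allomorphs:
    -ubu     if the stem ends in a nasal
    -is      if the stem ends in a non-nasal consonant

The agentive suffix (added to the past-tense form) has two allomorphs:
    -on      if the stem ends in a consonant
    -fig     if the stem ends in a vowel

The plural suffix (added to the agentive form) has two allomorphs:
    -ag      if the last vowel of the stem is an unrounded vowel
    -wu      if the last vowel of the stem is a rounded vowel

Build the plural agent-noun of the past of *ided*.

idedisonwu

*ided*: final consonant = /d/, non-nasal → -is → *idedis*.
The final sound of the past-tense form *idedis* is /s/, which is a consonant, so the agentive suffix is -on, giving *idedison*.
Since the last vowel of the agentive form *idedison* is /o/ (a rounded vowel), it takes -wu, giving *idedisonwu*.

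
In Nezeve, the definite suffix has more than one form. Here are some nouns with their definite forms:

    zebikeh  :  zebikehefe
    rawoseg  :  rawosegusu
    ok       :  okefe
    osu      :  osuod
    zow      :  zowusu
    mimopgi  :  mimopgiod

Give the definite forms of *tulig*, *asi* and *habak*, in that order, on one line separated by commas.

The suffix is conditioned by the final sound: -efe when the stem ends in a voiceless consonant (*zebikeh*, *ok*); -usu when the stem ends in a voiced consonant (*rawoseg*, *zow*); -od when the stem ends in a vowel (*osu*, *mimopgi*).
Since the final sound of *tulig* is /g/ (a voiced consonant), it takes -usu, giving *tuligusu*.
Since the final sound of *asi* is /i/ (a vowel), it takes -od, giving *asiod*.
The final sound of *habak* is /k/, which is a voiceless consonant, so the suffix is -efe, giving *habakefe*.

tuligusu, asiod, habakefe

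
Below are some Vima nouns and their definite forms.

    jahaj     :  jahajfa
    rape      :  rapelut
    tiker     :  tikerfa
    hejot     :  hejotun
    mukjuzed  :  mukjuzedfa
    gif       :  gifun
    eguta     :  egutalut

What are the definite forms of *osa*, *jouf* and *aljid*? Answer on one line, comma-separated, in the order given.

The suffix is conditioned by the final sound: -un when the stem ends in a voiceless consonant (*hejot*, *gif*); -fa when the stem ends in a voiced consonant (*jahaj*, *tiker*, *mukjuzed*); -lut when the stem ends in a vowel (*rape*, *eguta*).
Since the final sound of *osa* is /a/ (a vowel), it takes -lut, giving *osalut*.
Since the final sound of *jouf* is /f/ (a voiceless consonant), it takes -un, giving *joufun*.
*aljid*: final sound = /d/, a voiced consonant → -fa → *aljidfa*.

osalut, joufun, aljidfa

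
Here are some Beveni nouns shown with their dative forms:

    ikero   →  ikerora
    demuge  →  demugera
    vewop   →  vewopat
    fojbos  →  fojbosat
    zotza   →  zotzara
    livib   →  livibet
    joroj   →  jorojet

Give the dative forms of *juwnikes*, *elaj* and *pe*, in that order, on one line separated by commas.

Looking at the final sound of each stem: -at when the stem ends in a voiceless consonant (*vewop*, *fojbos*); -et when the stem ends in a voiced consonant (*livib*, *joroj*); -ra when the stem ends in a vowel (*ikero*, *demuge*, *zotza*).
*juwnikes*: final sound = /s/, a voiceless consonant → -at → *juwnikesat*.
*elaj*: final sound = /j/, a voiced consonant → -et → *elajet*.
*pe*: final sound = /e/, a vowel → -ra → *pera*.

juwnikesat, elajet, pera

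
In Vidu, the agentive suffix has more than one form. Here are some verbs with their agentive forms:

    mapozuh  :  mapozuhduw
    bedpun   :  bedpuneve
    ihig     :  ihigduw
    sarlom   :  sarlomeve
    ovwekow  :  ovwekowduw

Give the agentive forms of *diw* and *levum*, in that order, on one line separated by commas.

diwduw, levumeve

The pattern is nasality of the final consonant: -eve when the stem ends in a nasal (*bedpun*, *sarlom*); -duw when the stem ends in a non-nasal consonant (*mapozuh*, *ihig*, *ovwekow*).
*diw* — final consonant /w/ (non-nasal) → -duw → *diwduw*.
Since the final consonant of *levum* is /m/ (a nasal), it takes -eve, giving *levumeve*.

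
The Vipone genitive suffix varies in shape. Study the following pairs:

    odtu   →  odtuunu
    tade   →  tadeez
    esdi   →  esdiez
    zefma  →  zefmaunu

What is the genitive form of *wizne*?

wizneez

The suffix is conditioned by the last vowel: -ez when the last vowel of the stem is a front vowel (*tade*, *esdi*); -unu when the last vowel of the stem is a back vowel (*odtu*, *zefma*).
*wizne* — last vowel /e/ (a front vowel) → -ez → *wizneez*.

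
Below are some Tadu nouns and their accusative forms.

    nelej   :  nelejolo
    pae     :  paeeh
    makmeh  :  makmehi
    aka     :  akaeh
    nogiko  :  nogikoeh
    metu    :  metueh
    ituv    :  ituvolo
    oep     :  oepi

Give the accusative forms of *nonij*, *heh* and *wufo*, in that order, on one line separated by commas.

The pattern is voicing of the final sound: -i when the stem ends in a voiceless consonant (*makmeh*, *oep*); -olo when the stem ends in a voiced consonant (*nelej*, *ituv*); -eh when the stem ends in a vowel (*pae*, *aka*, *nogiko*, *metu*).
*nonij*: final sound = /j/, a voiced consonant → -olo → *nonijolo*.
The final sound of *heh* is /h/, which is a voiceless consonant, so the suffix is -i, giving *hehi*.
Since the final sound of *wufo* is /o/ (a vowel), it takes -eh, giving *wufoeh*.

nonijolo, hehi, wufoeh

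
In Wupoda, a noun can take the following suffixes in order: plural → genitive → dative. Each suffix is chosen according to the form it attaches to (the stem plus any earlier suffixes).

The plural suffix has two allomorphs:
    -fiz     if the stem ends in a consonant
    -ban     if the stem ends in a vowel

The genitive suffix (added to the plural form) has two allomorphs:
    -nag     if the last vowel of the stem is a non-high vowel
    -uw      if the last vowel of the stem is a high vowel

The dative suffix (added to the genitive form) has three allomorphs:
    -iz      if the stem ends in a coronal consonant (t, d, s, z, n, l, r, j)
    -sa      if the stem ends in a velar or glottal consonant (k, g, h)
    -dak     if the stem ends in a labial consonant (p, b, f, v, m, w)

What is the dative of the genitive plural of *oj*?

ojfizuwdak

*oj*: final sound = /j/, a consonant → -fiz → *ojfiz*.
The last vowel of the plural form *ojfiz* is /i/, which is a high vowel, so the genitive suffix is -uw, giving *ojfizuw*.
Since the final consonant of the genitive form *ojfizuw* is /w/ (labial), it takes -dak, giving *ojfizuwdak*.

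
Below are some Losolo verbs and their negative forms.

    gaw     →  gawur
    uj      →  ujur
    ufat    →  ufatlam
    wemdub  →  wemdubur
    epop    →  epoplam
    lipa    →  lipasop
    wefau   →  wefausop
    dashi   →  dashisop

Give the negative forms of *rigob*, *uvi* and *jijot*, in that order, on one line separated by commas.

The suffix is conditioned by the final sound: -lam when the stem ends in a voiceless consonant (*ufat*, *epop*); -ur when the stem ends in a voiced consonant (*gaw*, *uj*, *wemdub*); -sop when the stem ends in a vowel (*lipa*, *wefau*, *dashi*).
*rigob*: final sound = /b/, a voiced consonant → -ur → *rigobur*.
*uvi*: final sound = /i/, a vowel → -sop → *uvisop*.
The final sound of *jijot* is /t/, which is a voiceless consonant, so the suffix is -lam, giving *jijotlam*.

rigobur, uvisop, jijotlam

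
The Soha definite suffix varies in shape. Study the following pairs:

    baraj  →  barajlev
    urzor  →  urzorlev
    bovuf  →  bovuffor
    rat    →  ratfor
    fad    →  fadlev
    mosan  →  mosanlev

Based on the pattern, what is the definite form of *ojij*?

The pattern is voicing of the final consonant: -for when the stem ends in a voiceless consonant (*bovuf*, *rat*); -lev when the stem ends in a voiced consonant (*baraj*, *urzor*, *fad*, *mosan*).
*ojij* — final consonant /j/ (voiced) → -lev → *ojijlev*.

ojijlev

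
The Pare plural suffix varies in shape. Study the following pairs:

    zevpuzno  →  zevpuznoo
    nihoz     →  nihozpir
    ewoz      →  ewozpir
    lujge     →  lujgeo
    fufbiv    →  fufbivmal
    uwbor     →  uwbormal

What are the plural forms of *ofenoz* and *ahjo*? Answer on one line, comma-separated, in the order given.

ofenozpir, ahjoo

The suffix is conditioned by the final sound: -pir when the stem ends in a sibilant (*nihoz*, *ewoz*); -mal when the stem ends in a non-sibilant consonant (*fufbiv*, *uwbor*); -o when the stem ends in a vowel (*zevpuzno*, *lujge*).
The final sound of *ofenoz* is /z/, which is a sibilant, so the suffix is -pir, giving *ofenozpir*.
Since the final sound of *ahjo* is /o/ (a vowel), it takes -o, giving *ahjoo*.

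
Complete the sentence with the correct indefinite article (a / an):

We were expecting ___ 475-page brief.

a

The indefinite article is chosen by the initial *sound* of the following word, not its spelling.
The number *475* is spoken "four hundred …", beginning with /fɔr/ — a consonant sound.
So the article is *a*: We were expecting a 475-page brief.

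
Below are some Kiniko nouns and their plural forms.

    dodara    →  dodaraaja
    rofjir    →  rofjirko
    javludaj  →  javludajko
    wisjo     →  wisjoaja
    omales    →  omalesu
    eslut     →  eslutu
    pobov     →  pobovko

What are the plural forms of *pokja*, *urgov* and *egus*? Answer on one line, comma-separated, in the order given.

pokjaaja, urgovko, egusu

Looking at the final sound of each stem: -u when the stem ends in a voiceless consonant (*omales*, *eslut*); -ko when the stem ends in a voiced consonant (*rofjir*, *javludaj*, *pobov*); -aja when the stem ends in a vowel (*dodara*, *wisjo*).
Since the final sound of *pokja* is /a/ (a vowel), it takes -aja, giving *pokjaaja*.
The final sound of *urgov* is /v/, which is a voiced consonant, so the suffix is -ko, giving *urgovko*.
The final sound of *egus* is /s/, which is a voiceless consonant, so the suffix is -u, giving *egusu*.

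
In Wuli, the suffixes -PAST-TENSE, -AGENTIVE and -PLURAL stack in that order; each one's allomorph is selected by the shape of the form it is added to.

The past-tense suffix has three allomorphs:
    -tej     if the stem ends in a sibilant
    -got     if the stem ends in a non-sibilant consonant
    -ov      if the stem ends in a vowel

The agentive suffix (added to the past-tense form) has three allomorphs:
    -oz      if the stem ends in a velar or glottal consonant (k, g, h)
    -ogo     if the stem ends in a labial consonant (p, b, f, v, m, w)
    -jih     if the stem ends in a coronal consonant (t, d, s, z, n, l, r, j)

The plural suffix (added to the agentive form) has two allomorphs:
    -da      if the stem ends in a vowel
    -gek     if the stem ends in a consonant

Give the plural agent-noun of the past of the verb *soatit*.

The final sound of *soatit* is /t/, which is a non-sibilant consonant, so the past-tense suffix is -got, giving *soatitgot*.
The past-tense form *soatitgot* — final consonant /t/ (coronal) → -jih → *soatitgotjih*.
The agentive form *soatitgotjih*: final sound = /h/, a consonant → -gek → *soatitgotjihgek*.

soatitgotjihgek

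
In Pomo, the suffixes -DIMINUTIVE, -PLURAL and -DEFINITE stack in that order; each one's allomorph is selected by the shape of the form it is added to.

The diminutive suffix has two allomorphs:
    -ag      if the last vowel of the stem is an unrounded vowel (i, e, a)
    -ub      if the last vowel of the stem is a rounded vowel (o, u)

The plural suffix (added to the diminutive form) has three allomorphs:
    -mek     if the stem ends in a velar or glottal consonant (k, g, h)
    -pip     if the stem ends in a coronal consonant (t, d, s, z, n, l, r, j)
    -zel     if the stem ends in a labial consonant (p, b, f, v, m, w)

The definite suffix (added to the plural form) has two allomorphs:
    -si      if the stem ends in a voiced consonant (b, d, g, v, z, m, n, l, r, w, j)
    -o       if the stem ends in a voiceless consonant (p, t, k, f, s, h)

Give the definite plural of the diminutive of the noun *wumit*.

wumitagmeko

Since the last vowel of *wumit* is /i/ (an unrounded vowel), it takes -ag, giving *wumitag*.
Since the final consonant of the diminutive form *wumitag* is /g/ (velar/glottal), it takes -mek, giving *wumitagmek*.
The plural form *wumitagmek* — final consonant /k/ (voiceless) → -o → *wumitagmeko*.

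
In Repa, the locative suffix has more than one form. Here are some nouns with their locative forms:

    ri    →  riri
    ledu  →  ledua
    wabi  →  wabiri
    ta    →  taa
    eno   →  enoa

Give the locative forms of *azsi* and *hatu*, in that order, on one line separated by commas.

The alternation tracks the last vowel of the stem — -ri when the last vowel of the stem is a front vowel (*ri*, *wabi*); -a when the last vowel of the stem is a back vowel (*ledu*, *ta*, *eno*).
*azsi* — last vowel /i/ (a front vowel) → -ri → *azsiri*.
*hatu* — last vowel /u/ (a back vowel) → -a → *hatua*.

azsiri, hatua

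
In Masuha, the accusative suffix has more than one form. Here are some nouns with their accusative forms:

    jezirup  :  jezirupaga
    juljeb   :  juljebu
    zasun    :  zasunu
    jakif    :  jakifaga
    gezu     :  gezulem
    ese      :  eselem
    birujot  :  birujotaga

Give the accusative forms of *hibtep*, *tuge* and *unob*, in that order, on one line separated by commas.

The alternation tracks the final sound of the stem — -aga when the stem ends in a voiceless consonant (*jezirup*, *jakif*, *birujot*); -u when the stem ends in a voiced consonant (*juljeb*, *zasun*); -lem when the stem ends in a vowel (*gezu*, *ese*).
*hibtep* — final sound /p/ (a voiceless consonant) → -aga → *hibtepaga*.
The final sound of *tuge* is /e/, which is a vowel, so the suffix is -lem, giving *tugelem*.
*unob*: final sound = /b/, a voiced consonant → -u → *unobu*.

hibtepaga, tugelem, unobu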